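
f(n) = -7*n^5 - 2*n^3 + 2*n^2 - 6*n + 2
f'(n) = -35*n^4 - 6*n^2 + 4*n - 6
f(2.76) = -1162.47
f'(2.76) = -2071.64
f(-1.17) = 30.31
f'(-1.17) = -84.48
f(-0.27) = 3.82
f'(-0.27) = -7.70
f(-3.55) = 4084.73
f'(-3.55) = -5654.62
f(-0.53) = 6.33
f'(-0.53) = -12.57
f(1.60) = -84.07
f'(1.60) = -244.34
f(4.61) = -14753.90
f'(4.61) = -15922.88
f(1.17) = -20.83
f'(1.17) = -75.12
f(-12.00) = 1745642.00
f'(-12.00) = -726678.00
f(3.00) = -1753.00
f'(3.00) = -2883.00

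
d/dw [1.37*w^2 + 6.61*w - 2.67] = 2.74*w + 6.61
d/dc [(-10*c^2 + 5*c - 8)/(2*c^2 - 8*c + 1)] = (70*c^2 + 12*c - 59)/(4*c^4 - 32*c^3 + 68*c^2 - 16*c + 1)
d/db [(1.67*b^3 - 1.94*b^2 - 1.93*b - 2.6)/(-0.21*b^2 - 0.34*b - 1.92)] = (-0.3507*b^4 - 1.1356*b^3 - 9.3649*b^2 + 6.3576*b + 2.8216)/(0.0441*b^4 + 0.1428*b^3 + 0.922*b^2 + 1.3056*b + 3.6864)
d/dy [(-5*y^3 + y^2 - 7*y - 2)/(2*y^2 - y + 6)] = (-10*y^4 + 10*y^3 - 77*y^2 + 20*y - 44)/(4*y^4 - 4*y^3 + 25*y^2 - 12*y + 36)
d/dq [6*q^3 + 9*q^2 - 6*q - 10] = 18*q^2 + 18*q - 6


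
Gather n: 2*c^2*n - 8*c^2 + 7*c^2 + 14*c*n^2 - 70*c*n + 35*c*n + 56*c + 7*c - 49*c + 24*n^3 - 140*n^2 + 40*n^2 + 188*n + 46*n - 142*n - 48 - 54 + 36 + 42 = -c^2 + 14*c + 24*n^3 + n^2*(14*c - 100) + n*(2*c^2 - 35*c + 92) - 24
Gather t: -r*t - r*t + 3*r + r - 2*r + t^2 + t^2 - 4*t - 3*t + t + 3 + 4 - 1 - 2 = 2*r + 2*t^2 + t*(-2*r - 6) + 4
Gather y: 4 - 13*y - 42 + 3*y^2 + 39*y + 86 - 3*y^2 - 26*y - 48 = 0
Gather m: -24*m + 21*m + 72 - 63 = 9 - 3*m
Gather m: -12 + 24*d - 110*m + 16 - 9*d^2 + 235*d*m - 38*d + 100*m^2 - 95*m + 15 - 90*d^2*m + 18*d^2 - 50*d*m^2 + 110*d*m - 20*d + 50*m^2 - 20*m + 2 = 9*d^2 - 34*d + m^2*(150 - 50*d) + m*(-90*d^2 + 345*d - 225) + 21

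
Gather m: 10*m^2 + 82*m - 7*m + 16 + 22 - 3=10*m^2 + 75*m + 35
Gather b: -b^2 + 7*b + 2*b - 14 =-b^2 + 9*b - 14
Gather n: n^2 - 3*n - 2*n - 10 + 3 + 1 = n^2 - 5*n - 6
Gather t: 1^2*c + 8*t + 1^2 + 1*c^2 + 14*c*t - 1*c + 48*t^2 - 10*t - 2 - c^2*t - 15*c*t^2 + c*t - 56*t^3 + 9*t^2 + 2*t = c^2 - 56*t^3 + t^2*(57 - 15*c) + t*(-c^2 + 15*c) - 1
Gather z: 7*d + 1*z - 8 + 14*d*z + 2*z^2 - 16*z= 7*d + 2*z^2 + z*(14*d - 15) - 8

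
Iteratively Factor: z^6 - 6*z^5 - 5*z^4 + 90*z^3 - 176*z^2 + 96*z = (z - 3)*(z^5 - 3*z^4 - 14*z^3 + 48*z^2 - 32*z) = (z - 3)*(z - 2)*(z^4 - z^3 - 16*z^2 + 16*z) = (z - 3)*(z - 2)*(z - 1)*(z^3 - 16*z) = z*(z - 3)*(z - 2)*(z - 1)*(z^2 - 16) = z*(z - 3)*(z - 2)*(z - 1)*(z + 4)*(z - 4)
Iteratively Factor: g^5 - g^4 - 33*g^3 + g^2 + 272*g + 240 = (g - 5)*(g^4 + 4*g^3 - 13*g^2 - 64*g - 48) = (g - 5)*(g + 1)*(g^3 + 3*g^2 - 16*g - 48) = (g - 5)*(g + 1)*(g + 3)*(g^2 - 16) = (g - 5)*(g + 1)*(g + 3)*(g + 4)*(g - 4)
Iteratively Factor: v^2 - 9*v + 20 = (v - 4)*(v - 5)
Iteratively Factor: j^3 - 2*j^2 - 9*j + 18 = (j - 2)*(j^2 - 9) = (j - 3)*(j - 2)*(j + 3)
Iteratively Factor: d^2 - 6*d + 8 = (d - 4)*(d - 2)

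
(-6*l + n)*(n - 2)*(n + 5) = -6*l*n^2 - 18*l*n + 60*l + n^3 + 3*n^2 - 10*n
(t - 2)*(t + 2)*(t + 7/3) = t^3 + 7*t^2/3 - 4*t - 28/3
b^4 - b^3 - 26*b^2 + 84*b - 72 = (b - 3)*(b - 2)^2*(b + 6)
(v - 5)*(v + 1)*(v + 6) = v^3 + 2*v^2 - 29*v - 30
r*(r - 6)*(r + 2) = r^3 - 4*r^2 - 12*r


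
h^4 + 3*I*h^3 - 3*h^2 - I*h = h*(h + I)^3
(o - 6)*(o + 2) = o^2 - 4*o - 12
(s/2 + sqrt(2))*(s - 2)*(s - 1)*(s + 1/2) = s^4/2 - 5*s^3/4 + sqrt(2)*s^3 - 5*sqrt(2)*s^2/2 + s^2/4 + s/2 + sqrt(2)*s/2 + sqrt(2)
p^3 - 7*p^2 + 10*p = p*(p - 5)*(p - 2)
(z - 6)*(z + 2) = z^2 - 4*z - 12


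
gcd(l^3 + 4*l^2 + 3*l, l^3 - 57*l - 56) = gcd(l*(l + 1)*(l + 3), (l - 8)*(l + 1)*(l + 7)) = l + 1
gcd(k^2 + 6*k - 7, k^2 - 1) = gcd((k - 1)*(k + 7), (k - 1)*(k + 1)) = k - 1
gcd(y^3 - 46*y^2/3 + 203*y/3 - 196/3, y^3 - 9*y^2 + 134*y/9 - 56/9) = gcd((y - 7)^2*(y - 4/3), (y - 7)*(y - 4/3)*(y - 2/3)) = y^2 - 25*y/3 + 28/3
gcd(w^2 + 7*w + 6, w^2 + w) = w + 1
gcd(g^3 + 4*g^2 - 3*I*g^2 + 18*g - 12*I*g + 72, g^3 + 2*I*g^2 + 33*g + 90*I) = g^2 - 3*I*g + 18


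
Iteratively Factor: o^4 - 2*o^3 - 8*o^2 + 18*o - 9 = (o + 3)*(o^3 - 5*o^2 + 7*o - 3) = (o - 3)*(o + 3)*(o^2 - 2*o + 1) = (o - 3)*(o - 1)*(o + 3)*(o - 1)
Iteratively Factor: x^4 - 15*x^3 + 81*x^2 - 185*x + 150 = (x - 2)*(x^3 - 13*x^2 + 55*x - 75) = (x - 5)*(x - 2)*(x^2 - 8*x + 15) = (x - 5)^2*(x - 2)*(x - 3)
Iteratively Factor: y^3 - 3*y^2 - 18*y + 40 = (y - 5)*(y^2 + 2*y - 8) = (y - 5)*(y + 4)*(y - 2)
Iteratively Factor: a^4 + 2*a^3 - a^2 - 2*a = (a - 1)*(a^3 + 3*a^2 + 2*a) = (a - 1)*(a + 1)*(a^2 + 2*a) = (a - 1)*(a + 1)*(a + 2)*(a)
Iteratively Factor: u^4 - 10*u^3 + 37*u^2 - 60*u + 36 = (u - 2)*(u^3 - 8*u^2 + 21*u - 18) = (u - 3)*(u - 2)*(u^2 - 5*u + 6) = (u - 3)^2*(u - 2)*(u - 2)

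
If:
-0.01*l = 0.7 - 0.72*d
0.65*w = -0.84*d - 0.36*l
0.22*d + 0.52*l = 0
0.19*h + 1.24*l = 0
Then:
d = 0.97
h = 2.67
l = -0.41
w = -1.02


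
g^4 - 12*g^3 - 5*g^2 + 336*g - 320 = (g - 8)^2*(g - 1)*(g + 5)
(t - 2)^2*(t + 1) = t^3 - 3*t^2 + 4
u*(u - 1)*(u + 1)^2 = u^4 + u^3 - u^2 - u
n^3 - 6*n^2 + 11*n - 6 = (n - 3)*(n - 2)*(n - 1)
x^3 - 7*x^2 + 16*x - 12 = (x - 3)*(x - 2)^2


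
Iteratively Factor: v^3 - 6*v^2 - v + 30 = (v - 5)*(v^2 - v - 6) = (v - 5)*(v - 3)*(v + 2)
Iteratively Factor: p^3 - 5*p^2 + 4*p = (p)*(p^2 - 5*p + 4) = p*(p - 1)*(p - 4)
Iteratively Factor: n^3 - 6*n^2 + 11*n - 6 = (n - 1)*(n^2 - 5*n + 6) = (n - 3)*(n - 1)*(n - 2)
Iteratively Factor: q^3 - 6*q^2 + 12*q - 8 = (q - 2)*(q^2 - 4*q + 4) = (q - 2)^2*(q - 2)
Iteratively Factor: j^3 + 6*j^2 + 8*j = (j + 4)*(j^2 + 2*j) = (j + 2)*(j + 4)*(j)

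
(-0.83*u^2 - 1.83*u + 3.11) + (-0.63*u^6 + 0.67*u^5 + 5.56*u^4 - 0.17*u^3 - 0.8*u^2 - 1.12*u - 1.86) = -0.63*u^6 + 0.67*u^5 + 5.56*u^4 - 0.17*u^3 - 1.63*u^2 - 2.95*u + 1.25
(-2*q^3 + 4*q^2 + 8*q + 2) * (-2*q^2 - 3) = 4*q^5 - 8*q^4 - 10*q^3 - 16*q^2 - 24*q - 6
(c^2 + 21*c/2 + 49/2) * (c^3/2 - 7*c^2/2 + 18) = c^5/2 + 7*c^4/4 - 49*c^3/2 - 271*c^2/4 + 189*c + 441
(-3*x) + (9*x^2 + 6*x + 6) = 9*x^2 + 3*x + 6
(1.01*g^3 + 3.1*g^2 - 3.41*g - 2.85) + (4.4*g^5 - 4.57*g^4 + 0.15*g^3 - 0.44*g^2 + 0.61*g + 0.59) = 4.4*g^5 - 4.57*g^4 + 1.16*g^3 + 2.66*g^2 - 2.8*g - 2.26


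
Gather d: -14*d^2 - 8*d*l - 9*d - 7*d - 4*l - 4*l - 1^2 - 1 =-14*d^2 + d*(-8*l - 16) - 8*l - 2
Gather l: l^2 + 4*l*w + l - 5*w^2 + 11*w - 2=l^2 + l*(4*w + 1) - 5*w^2 + 11*w - 2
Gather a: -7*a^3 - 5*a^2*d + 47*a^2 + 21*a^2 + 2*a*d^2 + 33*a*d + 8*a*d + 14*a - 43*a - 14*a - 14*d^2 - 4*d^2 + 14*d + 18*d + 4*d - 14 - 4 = -7*a^3 + a^2*(68 - 5*d) + a*(2*d^2 + 41*d - 43) - 18*d^2 + 36*d - 18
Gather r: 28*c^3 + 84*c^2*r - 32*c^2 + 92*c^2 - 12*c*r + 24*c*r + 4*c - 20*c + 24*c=28*c^3 + 60*c^2 + 8*c + r*(84*c^2 + 12*c)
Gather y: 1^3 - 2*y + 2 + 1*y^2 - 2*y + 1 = y^2 - 4*y + 4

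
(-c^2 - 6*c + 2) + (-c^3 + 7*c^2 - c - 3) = -c^3 + 6*c^2 - 7*c - 1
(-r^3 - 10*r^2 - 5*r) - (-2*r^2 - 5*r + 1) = -r^3 - 8*r^2 - 1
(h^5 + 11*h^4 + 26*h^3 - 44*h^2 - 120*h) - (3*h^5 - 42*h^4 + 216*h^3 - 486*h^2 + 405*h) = -2*h^5 + 53*h^4 - 190*h^3 + 442*h^2 - 525*h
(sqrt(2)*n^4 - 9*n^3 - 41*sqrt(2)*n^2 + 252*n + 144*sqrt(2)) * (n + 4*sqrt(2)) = sqrt(2)*n^5 - n^4 - 77*sqrt(2)*n^3 - 76*n^2 + 1152*sqrt(2)*n + 1152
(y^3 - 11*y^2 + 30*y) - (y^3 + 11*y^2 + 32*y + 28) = -22*y^2 - 2*y - 28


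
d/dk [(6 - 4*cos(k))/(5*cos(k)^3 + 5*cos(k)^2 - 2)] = 2*(15*cos(k) + 35*cos(2*k)/2 - 5*cos(3*k) + 27/2)*sin(k)/(5*cos(k)^3 + 5*cos(k)^2 - 2)^2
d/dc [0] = 0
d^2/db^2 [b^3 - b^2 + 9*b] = 6*b - 2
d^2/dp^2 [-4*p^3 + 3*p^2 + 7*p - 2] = 6 - 24*p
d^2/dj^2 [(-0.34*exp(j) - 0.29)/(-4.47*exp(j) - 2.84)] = (1.478229*exp(j) - 0.939187999999999)*exp(j)/(89.314623*exp(3*j) + 170.237268*exp(2*j) + 108.159696*exp(j) + 22.906304)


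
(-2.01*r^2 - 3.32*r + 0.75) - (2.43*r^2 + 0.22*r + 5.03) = -4.44*r^2 - 3.54*r - 4.28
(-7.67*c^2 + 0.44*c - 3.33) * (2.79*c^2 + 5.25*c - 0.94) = -21.3993*c^4 - 39.0399*c^3 + 0.229099999999999*c^2 - 17.8961*c + 3.1302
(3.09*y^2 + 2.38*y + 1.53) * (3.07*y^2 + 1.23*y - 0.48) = 9.4863*y^4 + 11.1073*y^3 + 6.1413*y^2 + 0.7395*y - 0.7344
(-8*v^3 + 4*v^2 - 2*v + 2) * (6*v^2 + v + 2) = -48*v^5 + 16*v^4 - 24*v^3 + 18*v^2 - 2*v + 4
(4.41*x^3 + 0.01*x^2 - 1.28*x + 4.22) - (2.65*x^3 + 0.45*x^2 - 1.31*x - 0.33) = 1.76*x^3 - 0.44*x^2 + 0.03*x + 4.55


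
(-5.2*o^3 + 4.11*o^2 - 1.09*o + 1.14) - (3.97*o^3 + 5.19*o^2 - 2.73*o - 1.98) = -9.17*o^3 - 1.08*o^2 + 1.64*o + 3.12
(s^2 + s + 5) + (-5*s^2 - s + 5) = 10 - 4*s^2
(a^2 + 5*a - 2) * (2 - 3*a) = -3*a^3 - 13*a^2 + 16*a - 4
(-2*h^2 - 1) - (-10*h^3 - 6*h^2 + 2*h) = 10*h^3 + 4*h^2 - 2*h - 1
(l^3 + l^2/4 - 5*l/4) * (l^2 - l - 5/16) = l^5 - 3*l^4/4 - 29*l^3/16 + 75*l^2/64 + 25*l/64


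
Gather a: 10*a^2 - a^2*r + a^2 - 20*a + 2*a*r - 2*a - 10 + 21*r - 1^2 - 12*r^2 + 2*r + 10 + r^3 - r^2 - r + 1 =a^2*(11 - r) + a*(2*r - 22) + r^3 - 13*r^2 + 22*r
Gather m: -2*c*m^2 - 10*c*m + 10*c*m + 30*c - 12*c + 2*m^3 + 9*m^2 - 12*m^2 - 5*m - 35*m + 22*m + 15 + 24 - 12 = 18*c + 2*m^3 + m^2*(-2*c - 3) - 18*m + 27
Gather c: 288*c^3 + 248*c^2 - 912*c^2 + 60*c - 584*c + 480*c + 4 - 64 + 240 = 288*c^3 - 664*c^2 - 44*c + 180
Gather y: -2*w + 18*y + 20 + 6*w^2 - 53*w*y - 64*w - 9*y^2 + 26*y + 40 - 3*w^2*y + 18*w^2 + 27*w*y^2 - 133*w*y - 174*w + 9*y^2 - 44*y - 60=24*w^2 + 27*w*y^2 - 240*w + y*(-3*w^2 - 186*w)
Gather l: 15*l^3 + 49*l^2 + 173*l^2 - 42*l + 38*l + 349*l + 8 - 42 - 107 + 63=15*l^3 + 222*l^2 + 345*l - 78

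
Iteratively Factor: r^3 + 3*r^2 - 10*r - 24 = (r + 4)*(r^2 - r - 6) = (r - 3)*(r + 4)*(r + 2)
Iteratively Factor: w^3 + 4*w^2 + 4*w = (w)*(w^2 + 4*w + 4) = w*(w + 2)*(w + 2)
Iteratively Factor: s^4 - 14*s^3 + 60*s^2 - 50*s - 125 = (s - 5)*(s^3 - 9*s^2 + 15*s + 25) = (s - 5)^2*(s^2 - 4*s - 5) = (s - 5)^3*(s + 1)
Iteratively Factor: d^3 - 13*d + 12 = (d - 1)*(d^2 + d - 12) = (d - 1)*(d + 4)*(d - 3)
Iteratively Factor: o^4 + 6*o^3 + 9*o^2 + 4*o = (o)*(o^3 + 6*o^2 + 9*o + 4) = o*(o + 4)*(o^2 + 2*o + 1) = o*(o + 1)*(o + 4)*(o + 1)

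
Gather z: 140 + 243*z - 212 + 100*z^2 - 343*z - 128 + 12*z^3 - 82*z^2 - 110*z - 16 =12*z^3 + 18*z^2 - 210*z - 216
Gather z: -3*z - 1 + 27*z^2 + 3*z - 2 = 27*z^2 - 3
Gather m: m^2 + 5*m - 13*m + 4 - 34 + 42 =m^2 - 8*m + 12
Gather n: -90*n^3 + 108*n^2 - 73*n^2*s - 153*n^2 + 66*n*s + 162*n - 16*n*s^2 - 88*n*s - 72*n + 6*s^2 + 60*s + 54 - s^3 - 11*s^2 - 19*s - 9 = -90*n^3 + n^2*(-73*s - 45) + n*(-16*s^2 - 22*s + 90) - s^3 - 5*s^2 + 41*s + 45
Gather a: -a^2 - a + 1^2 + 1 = -a^2 - a + 2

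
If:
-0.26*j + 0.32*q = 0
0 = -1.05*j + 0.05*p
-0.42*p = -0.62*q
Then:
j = 0.00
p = 0.00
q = 0.00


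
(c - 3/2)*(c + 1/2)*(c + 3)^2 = c^4 + 5*c^3 + 9*c^2/4 - 27*c/2 - 27/4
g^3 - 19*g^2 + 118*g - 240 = (g - 8)*(g - 6)*(g - 5)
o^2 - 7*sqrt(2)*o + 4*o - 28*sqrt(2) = (o + 4)*(o - 7*sqrt(2))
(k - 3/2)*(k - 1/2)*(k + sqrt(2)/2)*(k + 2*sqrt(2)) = k^4 - 2*k^3 + 5*sqrt(2)*k^3/2 - 5*sqrt(2)*k^2 + 11*k^2/4 - 4*k + 15*sqrt(2)*k/8 + 3/2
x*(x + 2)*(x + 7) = x^3 + 9*x^2 + 14*x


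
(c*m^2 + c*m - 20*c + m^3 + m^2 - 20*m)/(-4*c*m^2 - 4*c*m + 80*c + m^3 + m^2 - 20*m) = (-c - m)/(4*c - m)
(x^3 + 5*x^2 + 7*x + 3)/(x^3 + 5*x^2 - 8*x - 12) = (x^2 + 4*x + 3)/(x^2 + 4*x - 12)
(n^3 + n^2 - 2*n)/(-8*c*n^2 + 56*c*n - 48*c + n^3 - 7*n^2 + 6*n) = n*(-n - 2)/(8*c*n - 48*c - n^2 + 6*n)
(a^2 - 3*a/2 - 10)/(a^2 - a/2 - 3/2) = (-2*a^2 + 3*a + 20)/(-2*a^2 + a + 3)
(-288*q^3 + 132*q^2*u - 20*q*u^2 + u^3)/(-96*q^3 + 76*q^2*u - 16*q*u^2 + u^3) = (6*q - u)/(2*q - u)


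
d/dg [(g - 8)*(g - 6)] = 2*g - 14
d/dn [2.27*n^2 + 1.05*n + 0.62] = 4.54*n + 1.05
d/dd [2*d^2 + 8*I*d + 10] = 4*d + 8*I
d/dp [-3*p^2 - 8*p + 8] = -6*p - 8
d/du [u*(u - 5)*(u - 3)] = 3*u^2 - 16*u + 15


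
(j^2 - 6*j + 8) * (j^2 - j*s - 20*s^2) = j^4 - j^3*s - 6*j^3 - 20*j^2*s^2 + 6*j^2*s + 8*j^2 + 120*j*s^2 - 8*j*s - 160*s^2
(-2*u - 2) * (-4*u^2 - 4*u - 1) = 8*u^3 + 16*u^2 + 10*u + 2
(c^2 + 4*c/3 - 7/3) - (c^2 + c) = c/3 - 7/3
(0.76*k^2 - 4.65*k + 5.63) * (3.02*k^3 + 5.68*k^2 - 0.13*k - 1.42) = 2.2952*k^5 - 9.7262*k^4 - 9.5082*k^3 + 31.5037*k^2 + 5.8711*k - 7.9946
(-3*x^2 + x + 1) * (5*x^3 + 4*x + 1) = -15*x^5 + 5*x^4 - 7*x^3 + x^2 + 5*x + 1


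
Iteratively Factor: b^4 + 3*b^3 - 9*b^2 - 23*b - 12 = (b + 4)*(b^3 - b^2 - 5*b - 3) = (b + 1)*(b + 4)*(b^2 - 2*b - 3) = (b + 1)^2*(b + 4)*(b - 3)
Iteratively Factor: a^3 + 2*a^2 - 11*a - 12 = (a + 1)*(a^2 + a - 12) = (a + 1)*(a + 4)*(a - 3)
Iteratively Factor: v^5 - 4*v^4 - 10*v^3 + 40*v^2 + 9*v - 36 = (v + 1)*(v^4 - 5*v^3 - 5*v^2 + 45*v - 36) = (v - 4)*(v + 1)*(v^3 - v^2 - 9*v + 9) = (v - 4)*(v - 3)*(v + 1)*(v^2 + 2*v - 3) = (v - 4)*(v - 3)*(v + 1)*(v + 3)*(v - 1)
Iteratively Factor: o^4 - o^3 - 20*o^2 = (o + 4)*(o^3 - 5*o^2) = (o - 5)*(o + 4)*(o^2) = o*(o - 5)*(o + 4)*(o)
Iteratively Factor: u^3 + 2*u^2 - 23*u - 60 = (u + 4)*(u^2 - 2*u - 15) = (u + 3)*(u + 4)*(u - 5)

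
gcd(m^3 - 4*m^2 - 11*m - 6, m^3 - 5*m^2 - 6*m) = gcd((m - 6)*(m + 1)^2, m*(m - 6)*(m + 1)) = m^2 - 5*m - 6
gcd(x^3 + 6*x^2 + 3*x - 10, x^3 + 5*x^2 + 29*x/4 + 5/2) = x + 2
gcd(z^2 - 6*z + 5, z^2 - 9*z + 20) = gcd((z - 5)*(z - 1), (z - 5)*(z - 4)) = z - 5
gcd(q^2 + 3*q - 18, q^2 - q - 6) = q - 3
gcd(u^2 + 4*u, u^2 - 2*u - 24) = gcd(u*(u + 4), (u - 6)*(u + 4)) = u + 4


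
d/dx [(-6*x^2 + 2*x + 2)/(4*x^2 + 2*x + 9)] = 2*(-10*x^2 - 62*x + 7)/(16*x^4 + 16*x^3 + 76*x^2 + 36*x + 81)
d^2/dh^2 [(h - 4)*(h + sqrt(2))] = 2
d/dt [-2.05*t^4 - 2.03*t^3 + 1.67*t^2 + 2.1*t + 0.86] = -8.2*t^3 - 6.09*t^2 + 3.34*t + 2.1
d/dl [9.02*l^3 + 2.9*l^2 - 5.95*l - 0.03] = 27.06*l^2 + 5.8*l - 5.95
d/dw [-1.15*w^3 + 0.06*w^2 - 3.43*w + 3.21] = -3.45*w^2 + 0.12*w - 3.43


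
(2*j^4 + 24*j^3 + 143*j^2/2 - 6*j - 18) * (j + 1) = 2*j^5 + 26*j^4 + 191*j^3/2 + 131*j^2/2 - 24*j - 18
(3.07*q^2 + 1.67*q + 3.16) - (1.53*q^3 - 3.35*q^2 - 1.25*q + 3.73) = -1.53*q^3 + 6.42*q^2 + 2.92*q - 0.57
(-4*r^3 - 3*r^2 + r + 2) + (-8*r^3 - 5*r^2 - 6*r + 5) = -12*r^3 - 8*r^2 - 5*r + 7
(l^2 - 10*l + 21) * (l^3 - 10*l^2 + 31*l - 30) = l^5 - 20*l^4 + 152*l^3 - 550*l^2 + 951*l - 630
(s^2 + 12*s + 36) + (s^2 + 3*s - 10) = 2*s^2 + 15*s + 26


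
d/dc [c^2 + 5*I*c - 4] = 2*c + 5*I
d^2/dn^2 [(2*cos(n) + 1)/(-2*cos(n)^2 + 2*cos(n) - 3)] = (-16*(1 - cos(n)^2)^2*cos(n) - 24*(1 - cos(n)^2)^2 + 8*cos(n)^5 + 68*cos(n)^3 - 16*cos(n)^2 - 104*cos(n) + 44)/(2*cos(n) - cos(2*n) - 4)^3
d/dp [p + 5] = 1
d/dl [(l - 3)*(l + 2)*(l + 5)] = 3*l^2 + 8*l - 11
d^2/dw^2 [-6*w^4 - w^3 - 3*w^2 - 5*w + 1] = -72*w^2 - 6*w - 6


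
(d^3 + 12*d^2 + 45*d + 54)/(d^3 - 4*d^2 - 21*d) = (d^2 + 9*d + 18)/(d*(d - 7))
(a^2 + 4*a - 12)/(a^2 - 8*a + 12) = (a + 6)/(a - 6)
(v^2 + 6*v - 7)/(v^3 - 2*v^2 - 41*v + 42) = (v + 7)/(v^2 - v - 42)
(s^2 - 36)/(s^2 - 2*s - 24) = (s + 6)/(s + 4)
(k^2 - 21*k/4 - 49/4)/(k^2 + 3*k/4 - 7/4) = (k - 7)/(k - 1)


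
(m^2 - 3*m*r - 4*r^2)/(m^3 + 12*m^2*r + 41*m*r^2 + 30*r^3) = (m - 4*r)/(m^2 + 11*m*r + 30*r^2)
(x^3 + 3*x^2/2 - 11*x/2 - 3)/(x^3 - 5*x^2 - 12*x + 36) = (x + 1/2)/(x - 6)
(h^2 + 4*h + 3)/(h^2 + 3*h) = (h + 1)/h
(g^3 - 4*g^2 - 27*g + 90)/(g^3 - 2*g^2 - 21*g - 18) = (g^2 + 2*g - 15)/(g^2 + 4*g + 3)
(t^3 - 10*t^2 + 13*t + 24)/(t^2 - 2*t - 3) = t - 8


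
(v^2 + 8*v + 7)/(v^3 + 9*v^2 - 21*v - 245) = (v + 1)/(v^2 + 2*v - 35)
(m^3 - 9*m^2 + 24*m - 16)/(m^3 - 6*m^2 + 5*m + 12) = (m^2 - 5*m + 4)/(m^2 - 2*m - 3)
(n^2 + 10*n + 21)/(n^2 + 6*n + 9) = (n + 7)/(n + 3)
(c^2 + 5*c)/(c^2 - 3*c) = (c + 5)/(c - 3)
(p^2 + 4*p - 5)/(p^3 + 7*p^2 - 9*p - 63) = (p^2 + 4*p - 5)/(p^3 + 7*p^2 - 9*p - 63)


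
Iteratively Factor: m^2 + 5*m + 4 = (m + 1)*(m + 4)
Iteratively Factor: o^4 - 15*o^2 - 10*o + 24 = (o + 2)*(o^3 - 2*o^2 - 11*o + 12) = (o - 1)*(o + 2)*(o^2 - o - 12) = (o - 1)*(o + 2)*(o + 3)*(o - 4)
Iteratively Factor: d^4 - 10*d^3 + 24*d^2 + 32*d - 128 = (d - 4)*(d^3 - 6*d^2 + 32) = (d - 4)^2*(d^2 - 2*d - 8) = (d - 4)^2*(d + 2)*(d - 4)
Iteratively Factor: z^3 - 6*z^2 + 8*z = (z - 2)*(z^2 - 4*z) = z*(z - 2)*(z - 4)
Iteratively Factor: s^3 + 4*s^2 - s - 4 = (s + 4)*(s^2 - 1) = (s + 1)*(s + 4)*(s - 1)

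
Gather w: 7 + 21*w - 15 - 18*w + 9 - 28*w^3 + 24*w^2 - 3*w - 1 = -28*w^3 + 24*w^2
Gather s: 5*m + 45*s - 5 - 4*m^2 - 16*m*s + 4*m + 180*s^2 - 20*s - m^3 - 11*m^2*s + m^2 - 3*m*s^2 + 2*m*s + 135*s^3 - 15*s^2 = -m^3 - 3*m^2 + 9*m + 135*s^3 + s^2*(165 - 3*m) + s*(-11*m^2 - 14*m + 25) - 5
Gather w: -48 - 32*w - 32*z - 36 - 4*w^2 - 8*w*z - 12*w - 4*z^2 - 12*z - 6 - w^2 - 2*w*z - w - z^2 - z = -5*w^2 + w*(-10*z - 45) - 5*z^2 - 45*z - 90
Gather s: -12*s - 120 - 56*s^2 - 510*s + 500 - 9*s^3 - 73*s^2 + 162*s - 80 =-9*s^3 - 129*s^2 - 360*s + 300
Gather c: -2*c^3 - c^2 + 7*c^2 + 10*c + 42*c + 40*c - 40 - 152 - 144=-2*c^3 + 6*c^2 + 92*c - 336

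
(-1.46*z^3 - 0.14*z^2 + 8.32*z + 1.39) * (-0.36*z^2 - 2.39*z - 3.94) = 0.5256*z^5 + 3.5398*z^4 + 3.0918*z^3 - 19.8336*z^2 - 36.1029*z - 5.4766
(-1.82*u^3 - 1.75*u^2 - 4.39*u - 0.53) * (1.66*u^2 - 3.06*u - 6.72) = -3.0212*u^5 + 2.6642*u^4 + 10.298*u^3 + 24.3136*u^2 + 31.1226*u + 3.5616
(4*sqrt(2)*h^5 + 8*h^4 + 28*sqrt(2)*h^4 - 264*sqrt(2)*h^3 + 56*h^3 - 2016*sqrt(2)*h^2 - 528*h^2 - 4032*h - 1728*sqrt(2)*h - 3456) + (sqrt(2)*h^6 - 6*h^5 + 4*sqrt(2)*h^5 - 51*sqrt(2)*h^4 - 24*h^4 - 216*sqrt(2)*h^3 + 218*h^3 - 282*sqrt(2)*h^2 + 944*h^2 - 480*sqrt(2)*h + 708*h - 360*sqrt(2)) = sqrt(2)*h^6 - 6*h^5 + 8*sqrt(2)*h^5 - 23*sqrt(2)*h^4 - 16*h^4 - 480*sqrt(2)*h^3 + 274*h^3 - 2298*sqrt(2)*h^2 + 416*h^2 - 3324*h - 2208*sqrt(2)*h - 3456 - 360*sqrt(2)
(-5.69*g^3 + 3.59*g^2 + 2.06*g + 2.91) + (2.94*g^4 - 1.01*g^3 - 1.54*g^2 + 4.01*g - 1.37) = 2.94*g^4 - 6.7*g^3 + 2.05*g^2 + 6.07*g + 1.54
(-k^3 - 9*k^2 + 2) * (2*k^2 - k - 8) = -2*k^5 - 17*k^4 + 17*k^3 + 76*k^2 - 2*k - 16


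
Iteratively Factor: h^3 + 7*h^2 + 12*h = (h + 3)*(h^2 + 4*h) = (h + 3)*(h + 4)*(h)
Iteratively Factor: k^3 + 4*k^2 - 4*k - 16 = (k + 2)*(k^2 + 2*k - 8) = (k + 2)*(k + 4)*(k - 2)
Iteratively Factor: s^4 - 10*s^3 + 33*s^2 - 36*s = (s - 3)*(s^3 - 7*s^2 + 12*s) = (s - 4)*(s - 3)*(s^2 - 3*s) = (s - 4)*(s - 3)^2*(s)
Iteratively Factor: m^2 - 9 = (m - 3)*(m + 3)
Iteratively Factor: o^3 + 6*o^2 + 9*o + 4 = (o + 4)*(o^2 + 2*o + 1) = (o + 1)*(o + 4)*(o + 1)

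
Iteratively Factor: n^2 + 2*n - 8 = (n + 4)*(n - 2)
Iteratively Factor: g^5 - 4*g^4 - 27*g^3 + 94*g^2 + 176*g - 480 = (g - 4)*(g^4 - 27*g^2 - 14*g + 120) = (g - 4)*(g + 4)*(g^3 - 4*g^2 - 11*g + 30) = (g - 5)*(g - 4)*(g + 4)*(g^2 + g - 6) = (g - 5)*(g - 4)*(g - 2)*(g + 4)*(g + 3)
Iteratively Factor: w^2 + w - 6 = (w - 2)*(w + 3)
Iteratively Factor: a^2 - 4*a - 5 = (a + 1)*(a - 5)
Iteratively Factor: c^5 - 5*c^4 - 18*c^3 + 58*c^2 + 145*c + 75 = (c + 1)*(c^4 - 6*c^3 - 12*c^2 + 70*c + 75) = (c + 1)^2*(c^3 - 7*c^2 - 5*c + 75) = (c - 5)*(c + 1)^2*(c^2 - 2*c - 15) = (c - 5)*(c + 1)^2*(c + 3)*(c - 5)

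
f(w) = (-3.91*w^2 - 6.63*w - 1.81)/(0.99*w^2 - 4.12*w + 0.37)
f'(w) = (4.12 - 1.98*w)*(-3.91*w^2 - 6.63*w - 1.81)/(0.99*w^2 - 4.12*w + 0.37)^2 + (-7.82*w - 6.63)/(0.99*w^2 - 4.12*w + 0.37)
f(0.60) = 4.12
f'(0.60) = -0.44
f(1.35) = 5.28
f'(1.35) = 2.82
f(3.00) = 18.47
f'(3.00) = 20.68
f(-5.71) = -1.63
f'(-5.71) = 0.23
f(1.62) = 6.16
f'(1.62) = 3.69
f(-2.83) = -0.72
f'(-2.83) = 0.43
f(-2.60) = -0.62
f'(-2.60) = 0.45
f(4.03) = 593.33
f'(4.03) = 15009.07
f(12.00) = -6.89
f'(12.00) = 0.37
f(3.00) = 18.47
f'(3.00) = 20.68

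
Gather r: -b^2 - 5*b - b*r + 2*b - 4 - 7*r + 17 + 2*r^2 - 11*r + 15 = -b^2 - 3*b + 2*r^2 + r*(-b - 18) + 28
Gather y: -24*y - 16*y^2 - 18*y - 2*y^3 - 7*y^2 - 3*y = -2*y^3 - 23*y^2 - 45*y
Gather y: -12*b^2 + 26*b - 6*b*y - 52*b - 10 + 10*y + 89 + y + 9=-12*b^2 - 26*b + y*(11 - 6*b) + 88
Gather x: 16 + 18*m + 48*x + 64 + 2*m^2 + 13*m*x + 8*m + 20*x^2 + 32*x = 2*m^2 + 26*m + 20*x^2 + x*(13*m + 80) + 80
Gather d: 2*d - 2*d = 0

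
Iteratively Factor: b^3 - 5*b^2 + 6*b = (b - 2)*(b^2 - 3*b) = b*(b - 2)*(b - 3)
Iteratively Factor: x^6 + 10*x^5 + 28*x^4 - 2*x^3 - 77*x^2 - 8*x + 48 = (x - 1)*(x^5 + 11*x^4 + 39*x^3 + 37*x^2 - 40*x - 48) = (x - 1)*(x + 1)*(x^4 + 10*x^3 + 29*x^2 + 8*x - 48) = (x - 1)*(x + 1)*(x + 4)*(x^3 + 6*x^2 + 5*x - 12) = (x - 1)*(x + 1)*(x + 4)^2*(x^2 + 2*x - 3) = (x - 1)*(x + 1)*(x + 3)*(x + 4)^2*(x - 1)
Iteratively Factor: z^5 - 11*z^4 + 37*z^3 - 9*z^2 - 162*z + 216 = (z + 2)*(z^4 - 13*z^3 + 63*z^2 - 135*z + 108) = (z - 3)*(z + 2)*(z^3 - 10*z^2 + 33*z - 36) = (z - 4)*(z - 3)*(z + 2)*(z^2 - 6*z + 9) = (z - 4)*(z - 3)^2*(z + 2)*(z - 3)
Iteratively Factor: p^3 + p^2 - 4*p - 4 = (p - 2)*(p^2 + 3*p + 2) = (p - 2)*(p + 1)*(p + 2)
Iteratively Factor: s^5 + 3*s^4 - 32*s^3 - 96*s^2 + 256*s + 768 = (s + 4)*(s^4 - s^3 - 28*s^2 + 16*s + 192) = (s - 4)*(s + 4)*(s^3 + 3*s^2 - 16*s - 48) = (s - 4)^2*(s + 4)*(s^2 + 7*s + 12) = (s - 4)^2*(s + 3)*(s + 4)*(s + 4)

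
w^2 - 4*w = w*(w - 4)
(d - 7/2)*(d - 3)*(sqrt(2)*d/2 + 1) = sqrt(2)*d^3/2 - 13*sqrt(2)*d^2/4 + d^2 - 13*d/2 + 21*sqrt(2)*d/4 + 21/2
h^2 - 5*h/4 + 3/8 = (h - 3/4)*(h - 1/2)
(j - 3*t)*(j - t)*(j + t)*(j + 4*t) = j^4 + j^3*t - 13*j^2*t^2 - j*t^3 + 12*t^4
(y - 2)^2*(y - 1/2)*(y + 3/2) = y^4 - 3*y^3 - 3*y^2/4 + 7*y - 3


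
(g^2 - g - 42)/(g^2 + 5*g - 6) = (g - 7)/(g - 1)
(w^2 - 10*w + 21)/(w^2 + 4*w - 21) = (w - 7)/(w + 7)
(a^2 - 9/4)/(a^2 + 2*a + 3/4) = (2*a - 3)/(2*a + 1)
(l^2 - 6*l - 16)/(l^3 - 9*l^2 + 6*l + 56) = (l - 8)/(l^2 - 11*l + 28)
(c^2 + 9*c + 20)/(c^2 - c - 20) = (c + 5)/(c - 5)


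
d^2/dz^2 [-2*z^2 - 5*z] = -4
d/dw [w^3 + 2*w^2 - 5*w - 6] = 3*w^2 + 4*w - 5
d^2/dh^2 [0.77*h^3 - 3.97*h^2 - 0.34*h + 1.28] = 4.62*h - 7.94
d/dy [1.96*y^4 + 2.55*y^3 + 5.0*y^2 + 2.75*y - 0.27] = 7.84*y^3 + 7.65*y^2 + 10.0*y + 2.75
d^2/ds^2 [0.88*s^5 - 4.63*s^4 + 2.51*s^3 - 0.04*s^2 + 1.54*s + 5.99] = 17.6*s^3 - 55.56*s^2 + 15.06*s - 0.08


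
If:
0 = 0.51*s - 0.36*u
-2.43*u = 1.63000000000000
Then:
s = -0.47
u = -0.67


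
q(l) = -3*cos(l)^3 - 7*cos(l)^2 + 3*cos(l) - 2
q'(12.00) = -8.17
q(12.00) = -6.26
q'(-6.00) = 5.24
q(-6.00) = -8.23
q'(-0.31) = -5.64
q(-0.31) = -8.08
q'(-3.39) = -1.99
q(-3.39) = -8.75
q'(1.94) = -6.42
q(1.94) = -3.85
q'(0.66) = 8.39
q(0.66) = -5.48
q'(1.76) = -5.22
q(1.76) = -2.79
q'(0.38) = 6.59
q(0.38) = -7.65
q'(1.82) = -5.72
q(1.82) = -3.12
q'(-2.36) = 5.92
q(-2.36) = -6.58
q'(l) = 9*sin(l)*cos(l)^2 + 14*sin(l)*cos(l) - 3*sin(l)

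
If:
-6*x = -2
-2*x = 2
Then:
No Solution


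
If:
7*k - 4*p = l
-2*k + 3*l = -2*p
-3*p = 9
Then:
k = -30/19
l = 18/19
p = -3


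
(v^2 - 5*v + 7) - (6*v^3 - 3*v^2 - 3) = -6*v^3 + 4*v^2 - 5*v + 10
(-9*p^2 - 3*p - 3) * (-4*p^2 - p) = 36*p^4 + 21*p^3 + 15*p^2 + 3*p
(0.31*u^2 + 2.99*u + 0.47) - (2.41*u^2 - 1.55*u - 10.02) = -2.1*u^2 + 4.54*u + 10.49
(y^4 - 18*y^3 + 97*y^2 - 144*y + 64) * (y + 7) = y^5 - 11*y^4 - 29*y^3 + 535*y^2 - 944*y + 448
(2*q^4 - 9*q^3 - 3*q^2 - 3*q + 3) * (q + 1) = 2*q^5 - 7*q^4 - 12*q^3 - 6*q^2 + 3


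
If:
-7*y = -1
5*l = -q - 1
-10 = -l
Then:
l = 10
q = -51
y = 1/7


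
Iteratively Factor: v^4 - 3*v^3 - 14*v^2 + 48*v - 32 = (v - 1)*(v^3 - 2*v^2 - 16*v + 32) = (v - 2)*(v - 1)*(v^2 - 16) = (v - 2)*(v - 1)*(v + 4)*(v - 4)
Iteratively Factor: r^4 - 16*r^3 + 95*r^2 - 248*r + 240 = (r - 3)*(r^3 - 13*r^2 + 56*r - 80) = (r - 4)*(r - 3)*(r^2 - 9*r + 20) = (r - 5)*(r - 4)*(r - 3)*(r - 4)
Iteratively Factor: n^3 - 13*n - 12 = (n + 3)*(n^2 - 3*n - 4) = (n - 4)*(n + 3)*(n + 1)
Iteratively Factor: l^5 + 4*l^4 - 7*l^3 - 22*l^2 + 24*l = (l - 1)*(l^4 + 5*l^3 - 2*l^2 - 24*l) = l*(l - 1)*(l^3 + 5*l^2 - 2*l - 24) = l*(l - 1)*(l + 4)*(l^2 + l - 6) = l*(l - 1)*(l + 3)*(l + 4)*(l - 2)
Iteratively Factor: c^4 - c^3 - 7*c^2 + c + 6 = (c + 1)*(c^3 - 2*c^2 - 5*c + 6) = (c + 1)*(c + 2)*(c^2 - 4*c + 3) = (c - 3)*(c + 1)*(c + 2)*(c - 1)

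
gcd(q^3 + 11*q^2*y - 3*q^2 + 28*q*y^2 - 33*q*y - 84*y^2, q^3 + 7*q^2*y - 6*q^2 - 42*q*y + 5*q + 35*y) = q + 7*y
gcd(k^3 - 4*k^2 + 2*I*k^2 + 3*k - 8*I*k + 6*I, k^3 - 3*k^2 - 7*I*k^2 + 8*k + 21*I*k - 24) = k - 3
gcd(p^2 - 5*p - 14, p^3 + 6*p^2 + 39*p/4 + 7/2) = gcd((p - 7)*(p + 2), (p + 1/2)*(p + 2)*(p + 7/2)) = p + 2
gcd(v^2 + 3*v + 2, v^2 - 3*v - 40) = 1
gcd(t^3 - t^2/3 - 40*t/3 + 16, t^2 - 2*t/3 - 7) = t - 3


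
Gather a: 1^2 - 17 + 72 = 56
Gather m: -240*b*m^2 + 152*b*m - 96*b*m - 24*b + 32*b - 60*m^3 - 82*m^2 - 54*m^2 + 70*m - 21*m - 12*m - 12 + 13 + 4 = 8*b - 60*m^3 + m^2*(-240*b - 136) + m*(56*b + 37) + 5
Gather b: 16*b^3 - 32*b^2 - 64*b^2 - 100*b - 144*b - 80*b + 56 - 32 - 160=16*b^3 - 96*b^2 - 324*b - 136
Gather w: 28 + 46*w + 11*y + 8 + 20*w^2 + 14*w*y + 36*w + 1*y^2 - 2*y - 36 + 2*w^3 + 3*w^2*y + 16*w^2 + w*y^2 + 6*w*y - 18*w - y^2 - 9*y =2*w^3 + w^2*(3*y + 36) + w*(y^2 + 20*y + 64)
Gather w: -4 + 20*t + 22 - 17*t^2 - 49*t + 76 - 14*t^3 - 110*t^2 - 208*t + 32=-14*t^3 - 127*t^2 - 237*t + 126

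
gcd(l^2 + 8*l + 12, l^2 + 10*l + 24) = l + 6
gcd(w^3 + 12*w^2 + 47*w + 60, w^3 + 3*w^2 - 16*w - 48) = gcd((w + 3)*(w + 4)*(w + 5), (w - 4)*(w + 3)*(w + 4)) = w^2 + 7*w + 12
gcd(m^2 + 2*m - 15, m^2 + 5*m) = m + 5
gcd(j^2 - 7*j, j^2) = j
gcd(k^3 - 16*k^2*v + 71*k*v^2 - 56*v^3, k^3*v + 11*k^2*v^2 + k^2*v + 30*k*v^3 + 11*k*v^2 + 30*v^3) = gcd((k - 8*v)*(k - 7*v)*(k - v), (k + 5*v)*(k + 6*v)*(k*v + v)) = 1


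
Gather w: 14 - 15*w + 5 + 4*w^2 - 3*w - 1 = 4*w^2 - 18*w + 18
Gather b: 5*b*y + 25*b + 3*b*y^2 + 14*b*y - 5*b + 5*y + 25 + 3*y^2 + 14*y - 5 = b*(3*y^2 + 19*y + 20) + 3*y^2 + 19*y + 20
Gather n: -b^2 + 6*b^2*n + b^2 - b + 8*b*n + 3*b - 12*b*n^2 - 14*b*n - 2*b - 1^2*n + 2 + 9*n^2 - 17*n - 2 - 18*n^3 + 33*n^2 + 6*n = -18*n^3 + n^2*(42 - 12*b) + n*(6*b^2 - 6*b - 12)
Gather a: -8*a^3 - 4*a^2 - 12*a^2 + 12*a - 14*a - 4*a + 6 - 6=-8*a^3 - 16*a^2 - 6*a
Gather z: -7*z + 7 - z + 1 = 8 - 8*z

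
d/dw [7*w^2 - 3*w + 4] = 14*w - 3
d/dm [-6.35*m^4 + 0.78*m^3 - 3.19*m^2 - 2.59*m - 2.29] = -25.4*m^3 + 2.34*m^2 - 6.38*m - 2.59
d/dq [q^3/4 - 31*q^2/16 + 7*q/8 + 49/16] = 3*q^2/4 - 31*q/8 + 7/8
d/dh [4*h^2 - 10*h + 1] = 8*h - 10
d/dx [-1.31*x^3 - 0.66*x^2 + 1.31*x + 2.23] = -3.93*x^2 - 1.32*x + 1.31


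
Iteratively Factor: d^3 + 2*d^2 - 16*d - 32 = (d - 4)*(d^2 + 6*d + 8) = (d - 4)*(d + 2)*(d + 4)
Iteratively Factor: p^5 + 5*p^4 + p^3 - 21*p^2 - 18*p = (p)*(p^4 + 5*p^3 + p^2 - 21*p - 18) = p*(p - 2)*(p^3 + 7*p^2 + 15*p + 9) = p*(p - 2)*(p + 3)*(p^2 + 4*p + 3) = p*(p - 2)*(p + 3)^2*(p + 1)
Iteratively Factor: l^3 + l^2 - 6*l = (l - 2)*(l^2 + 3*l) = (l - 2)*(l + 3)*(l)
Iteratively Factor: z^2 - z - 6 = (z - 3)*(z + 2)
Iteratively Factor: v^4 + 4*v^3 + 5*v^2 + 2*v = (v + 2)*(v^3 + 2*v^2 + v) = (v + 1)*(v + 2)*(v^2 + v) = (v + 1)^2*(v + 2)*(v)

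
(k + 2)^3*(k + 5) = k^4 + 11*k^3 + 42*k^2 + 68*k + 40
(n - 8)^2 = n^2 - 16*n + 64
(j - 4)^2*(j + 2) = j^3 - 6*j^2 + 32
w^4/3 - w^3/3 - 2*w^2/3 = w^2*(w/3 + 1/3)*(w - 2)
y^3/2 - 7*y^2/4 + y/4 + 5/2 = (y/2 + 1/2)*(y - 5/2)*(y - 2)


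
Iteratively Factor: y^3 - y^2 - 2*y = (y + 1)*(y^2 - 2*y) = (y - 2)*(y + 1)*(y)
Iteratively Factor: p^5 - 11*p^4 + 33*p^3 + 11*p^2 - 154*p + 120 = (p - 1)*(p^4 - 10*p^3 + 23*p^2 + 34*p - 120) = (p - 1)*(p + 2)*(p^3 - 12*p^2 + 47*p - 60) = (p - 5)*(p - 1)*(p + 2)*(p^2 - 7*p + 12) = (p - 5)*(p - 4)*(p - 1)*(p + 2)*(p - 3)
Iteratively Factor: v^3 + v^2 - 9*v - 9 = (v + 3)*(v^2 - 2*v - 3) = (v + 1)*(v + 3)*(v - 3)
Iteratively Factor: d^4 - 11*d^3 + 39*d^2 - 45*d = (d - 3)*(d^3 - 8*d^2 + 15*d) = (d - 3)^2*(d^2 - 5*d) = (d - 5)*(d - 3)^2*(d)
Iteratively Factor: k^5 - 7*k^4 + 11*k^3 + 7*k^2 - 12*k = (k)*(k^4 - 7*k^3 + 11*k^2 + 7*k - 12) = k*(k + 1)*(k^3 - 8*k^2 + 19*k - 12) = k*(k - 1)*(k + 1)*(k^2 - 7*k + 12) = k*(k - 4)*(k - 1)*(k + 1)*(k - 3)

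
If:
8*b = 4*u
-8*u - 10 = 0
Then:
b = -5/8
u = -5/4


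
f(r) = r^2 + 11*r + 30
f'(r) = 2*r + 11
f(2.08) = 57.21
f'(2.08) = 15.16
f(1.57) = 49.73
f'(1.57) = 14.14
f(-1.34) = 17.06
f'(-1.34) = 8.32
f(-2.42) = 9.24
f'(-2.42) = 6.16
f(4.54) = 100.55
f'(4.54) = 20.08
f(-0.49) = 24.85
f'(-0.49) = 10.02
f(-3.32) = 4.50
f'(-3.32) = 4.36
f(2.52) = 64.07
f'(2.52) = 16.04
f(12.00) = 306.00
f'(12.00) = 35.00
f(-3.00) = 6.00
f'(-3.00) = 5.00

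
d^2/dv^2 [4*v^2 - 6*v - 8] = 8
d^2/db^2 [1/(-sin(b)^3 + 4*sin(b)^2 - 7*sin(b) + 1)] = (9*sin(b)^6 - 44*sin(b)^5 + 66*sin(b)^4 - 11*sin(b)^3 - 105*sin(b)^2 + 169*sin(b) - 90)/(sin(b)^3 - 4*sin(b)^2 + 7*sin(b) - 1)^3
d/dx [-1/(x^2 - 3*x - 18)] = (2*x - 3)/(-x^2 + 3*x + 18)^2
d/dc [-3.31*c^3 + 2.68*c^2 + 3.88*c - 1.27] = -9.93*c^2 + 5.36*c + 3.88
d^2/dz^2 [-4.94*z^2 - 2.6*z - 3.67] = -9.88000000000000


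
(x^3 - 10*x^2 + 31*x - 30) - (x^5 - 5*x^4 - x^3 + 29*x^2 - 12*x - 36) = -x^5 + 5*x^4 + 2*x^3 - 39*x^2 + 43*x + 6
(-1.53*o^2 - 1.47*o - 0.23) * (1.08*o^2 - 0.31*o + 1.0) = -1.6524*o^4 - 1.1133*o^3 - 1.3227*o^2 - 1.3987*o - 0.23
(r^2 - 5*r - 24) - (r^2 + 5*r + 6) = -10*r - 30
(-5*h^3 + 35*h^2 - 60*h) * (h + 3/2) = -5*h^4 + 55*h^3/2 - 15*h^2/2 - 90*h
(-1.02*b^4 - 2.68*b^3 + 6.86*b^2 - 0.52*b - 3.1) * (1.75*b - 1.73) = -1.785*b^5 - 2.9254*b^4 + 16.6414*b^3 - 12.7778*b^2 - 4.5254*b + 5.363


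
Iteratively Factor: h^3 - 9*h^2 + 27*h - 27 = (h - 3)*(h^2 - 6*h + 9) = (h - 3)^2*(h - 3)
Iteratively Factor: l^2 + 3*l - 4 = (l - 1)*(l + 4)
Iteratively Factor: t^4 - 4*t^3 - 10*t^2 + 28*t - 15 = (t - 5)*(t^3 + t^2 - 5*t + 3) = (t - 5)*(t - 1)*(t^2 + 2*t - 3) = (t - 5)*(t - 1)*(t + 3)*(t - 1)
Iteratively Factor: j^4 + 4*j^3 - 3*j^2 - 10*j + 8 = (j + 2)*(j^3 + 2*j^2 - 7*j + 4) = (j - 1)*(j + 2)*(j^2 + 3*j - 4) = (j - 1)*(j + 2)*(j + 4)*(j - 1)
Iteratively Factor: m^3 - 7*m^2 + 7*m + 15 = (m - 5)*(m^2 - 2*m - 3) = (m - 5)*(m - 3)*(m + 1)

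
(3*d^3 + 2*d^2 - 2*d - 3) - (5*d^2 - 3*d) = 3*d^3 - 3*d^2 + d - 3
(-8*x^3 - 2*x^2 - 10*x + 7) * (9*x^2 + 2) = -72*x^5 - 18*x^4 - 106*x^3 + 59*x^2 - 20*x + 14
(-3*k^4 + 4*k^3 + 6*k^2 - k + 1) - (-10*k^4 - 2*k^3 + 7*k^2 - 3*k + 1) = 7*k^4 + 6*k^3 - k^2 + 2*k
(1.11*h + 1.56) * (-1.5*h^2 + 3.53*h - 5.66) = -1.665*h^3 + 1.5783*h^2 - 0.7758*h - 8.8296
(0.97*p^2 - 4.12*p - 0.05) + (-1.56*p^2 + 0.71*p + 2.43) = -0.59*p^2 - 3.41*p + 2.38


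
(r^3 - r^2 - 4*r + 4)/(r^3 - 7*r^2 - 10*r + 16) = (r - 2)/(r - 8)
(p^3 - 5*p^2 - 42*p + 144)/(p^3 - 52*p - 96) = (p - 3)/(p + 2)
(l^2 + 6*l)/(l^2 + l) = (l + 6)/(l + 1)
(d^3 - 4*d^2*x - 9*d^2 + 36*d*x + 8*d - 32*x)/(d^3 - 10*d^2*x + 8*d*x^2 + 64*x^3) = (-d^2 + 9*d - 8)/(-d^2 + 6*d*x + 16*x^2)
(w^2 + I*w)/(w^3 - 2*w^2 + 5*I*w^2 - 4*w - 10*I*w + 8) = w/(w^2 + w*(-2 + 4*I) - 8*I)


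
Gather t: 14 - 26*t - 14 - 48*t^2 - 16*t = -48*t^2 - 42*t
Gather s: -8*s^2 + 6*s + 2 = -8*s^2 + 6*s + 2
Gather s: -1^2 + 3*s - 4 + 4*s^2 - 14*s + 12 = 4*s^2 - 11*s + 7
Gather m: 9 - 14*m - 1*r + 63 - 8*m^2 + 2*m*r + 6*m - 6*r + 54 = -8*m^2 + m*(2*r - 8) - 7*r + 126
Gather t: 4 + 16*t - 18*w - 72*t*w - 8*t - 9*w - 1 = t*(8 - 72*w) - 27*w + 3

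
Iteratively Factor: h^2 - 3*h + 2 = (h - 2)*(h - 1)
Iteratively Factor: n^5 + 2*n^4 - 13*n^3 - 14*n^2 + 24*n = (n - 3)*(n^4 + 5*n^3 + 2*n^2 - 8*n) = n*(n - 3)*(n^3 + 5*n^2 + 2*n - 8) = n*(n - 3)*(n + 2)*(n^2 + 3*n - 4) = n*(n - 3)*(n - 1)*(n + 2)*(n + 4)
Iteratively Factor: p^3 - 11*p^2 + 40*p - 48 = (p - 3)*(p^2 - 8*p + 16) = (p - 4)*(p - 3)*(p - 4)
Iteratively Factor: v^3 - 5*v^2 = (v)*(v^2 - 5*v) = v^2*(v - 5)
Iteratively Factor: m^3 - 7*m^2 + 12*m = (m - 4)*(m^2 - 3*m) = m*(m - 4)*(m - 3)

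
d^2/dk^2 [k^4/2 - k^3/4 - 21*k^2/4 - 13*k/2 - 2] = 6*k^2 - 3*k/2 - 21/2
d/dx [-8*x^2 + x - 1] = 1 - 16*x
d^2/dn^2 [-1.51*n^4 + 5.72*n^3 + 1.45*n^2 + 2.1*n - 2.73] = -18.12*n^2 + 34.32*n + 2.9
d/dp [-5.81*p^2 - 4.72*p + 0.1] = -11.62*p - 4.72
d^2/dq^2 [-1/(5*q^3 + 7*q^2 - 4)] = 2*(-q^2*(15*q + 14)^2 + (15*q + 7)*(5*q^3 + 7*q^2 - 4))/(5*q^3 + 7*q^2 - 4)^3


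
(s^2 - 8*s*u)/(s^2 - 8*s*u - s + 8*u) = s/(s - 1)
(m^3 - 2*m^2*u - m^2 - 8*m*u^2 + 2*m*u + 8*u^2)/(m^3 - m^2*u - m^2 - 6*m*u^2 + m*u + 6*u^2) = (-m + 4*u)/(-m + 3*u)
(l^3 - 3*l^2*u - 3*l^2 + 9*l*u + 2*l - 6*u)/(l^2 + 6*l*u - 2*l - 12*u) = (l^2 - 3*l*u - l + 3*u)/(l + 6*u)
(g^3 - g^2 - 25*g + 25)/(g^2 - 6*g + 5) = g + 5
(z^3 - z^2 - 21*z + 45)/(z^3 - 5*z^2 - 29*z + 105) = (z - 3)/(z - 7)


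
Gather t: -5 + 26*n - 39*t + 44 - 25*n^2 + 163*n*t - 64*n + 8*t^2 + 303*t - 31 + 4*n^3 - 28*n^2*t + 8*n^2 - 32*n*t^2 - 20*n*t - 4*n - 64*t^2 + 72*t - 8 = 4*n^3 - 17*n^2 - 42*n + t^2*(-32*n - 56) + t*(-28*n^2 + 143*n + 336)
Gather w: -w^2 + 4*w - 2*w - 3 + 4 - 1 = -w^2 + 2*w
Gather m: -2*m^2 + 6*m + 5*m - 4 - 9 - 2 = -2*m^2 + 11*m - 15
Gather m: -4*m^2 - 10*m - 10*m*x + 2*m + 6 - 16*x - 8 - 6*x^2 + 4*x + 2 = -4*m^2 + m*(-10*x - 8) - 6*x^2 - 12*x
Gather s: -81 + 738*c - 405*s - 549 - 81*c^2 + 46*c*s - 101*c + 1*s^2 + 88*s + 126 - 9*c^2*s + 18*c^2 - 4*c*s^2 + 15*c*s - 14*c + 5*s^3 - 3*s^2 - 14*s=-63*c^2 + 623*c + 5*s^3 + s^2*(-4*c - 2) + s*(-9*c^2 + 61*c - 331) - 504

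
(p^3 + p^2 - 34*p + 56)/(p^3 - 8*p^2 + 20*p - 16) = (p + 7)/(p - 2)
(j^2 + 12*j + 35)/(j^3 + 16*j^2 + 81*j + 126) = (j + 5)/(j^2 + 9*j + 18)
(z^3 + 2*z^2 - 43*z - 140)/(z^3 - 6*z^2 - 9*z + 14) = (z^2 + 9*z + 20)/(z^2 + z - 2)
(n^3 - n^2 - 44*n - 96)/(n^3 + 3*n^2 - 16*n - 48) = (n - 8)/(n - 4)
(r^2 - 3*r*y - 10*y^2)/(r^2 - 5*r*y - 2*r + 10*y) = (r + 2*y)/(r - 2)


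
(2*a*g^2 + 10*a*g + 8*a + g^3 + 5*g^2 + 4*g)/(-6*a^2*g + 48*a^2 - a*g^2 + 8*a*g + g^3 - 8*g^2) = (-g^2 - 5*g - 4)/(3*a*g - 24*a - g^2 + 8*g)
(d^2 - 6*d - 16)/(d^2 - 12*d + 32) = (d + 2)/(d - 4)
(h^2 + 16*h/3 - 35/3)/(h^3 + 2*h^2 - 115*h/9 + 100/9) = 3*(h + 7)/(3*h^2 + 11*h - 20)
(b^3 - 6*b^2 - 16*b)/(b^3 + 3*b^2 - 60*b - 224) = b*(b + 2)/(b^2 + 11*b + 28)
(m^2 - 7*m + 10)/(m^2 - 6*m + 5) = (m - 2)/(m - 1)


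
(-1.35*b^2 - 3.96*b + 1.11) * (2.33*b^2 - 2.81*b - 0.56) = -3.1455*b^4 - 5.4333*b^3 + 14.4699*b^2 - 0.9015*b - 0.6216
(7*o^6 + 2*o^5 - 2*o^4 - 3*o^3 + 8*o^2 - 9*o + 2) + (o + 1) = 7*o^6 + 2*o^5 - 2*o^4 - 3*o^3 + 8*o^2 - 8*o + 3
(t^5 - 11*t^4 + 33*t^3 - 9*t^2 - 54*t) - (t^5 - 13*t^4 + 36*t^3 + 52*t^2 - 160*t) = 2*t^4 - 3*t^3 - 61*t^2 + 106*t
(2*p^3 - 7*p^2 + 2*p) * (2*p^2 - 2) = 4*p^5 - 14*p^4 + 14*p^2 - 4*p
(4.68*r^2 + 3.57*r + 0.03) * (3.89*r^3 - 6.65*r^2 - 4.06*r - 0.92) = 18.2052*r^5 - 17.2347*r^4 - 42.6246*r^3 - 18.9993*r^2 - 3.4062*r - 0.0276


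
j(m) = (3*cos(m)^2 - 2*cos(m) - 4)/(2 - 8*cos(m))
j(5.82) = 0.66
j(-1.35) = -17.32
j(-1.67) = -1.35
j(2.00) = -0.50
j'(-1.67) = -4.78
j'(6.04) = -0.34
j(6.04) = 0.54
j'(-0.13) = -0.18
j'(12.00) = -1.02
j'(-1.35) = -547.92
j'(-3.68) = 0.42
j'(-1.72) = -3.73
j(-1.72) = -1.14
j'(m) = (-6*sin(m)*cos(m) + 2*sin(m))/(2 - 8*cos(m)) - 8*(3*cos(m)^2 - 2*cos(m) - 4)*sin(m)/(2 - 8*cos(m))^2 = 3*(-cos(m) + cos(2*m) + 4)*sin(m)/(4*cos(m) - 1)^2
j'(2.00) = 1.45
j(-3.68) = -0.01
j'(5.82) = -0.75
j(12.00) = 0.75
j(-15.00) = -0.09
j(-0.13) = 0.51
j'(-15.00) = -0.59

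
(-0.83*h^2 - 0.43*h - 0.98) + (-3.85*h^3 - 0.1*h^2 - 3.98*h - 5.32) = -3.85*h^3 - 0.93*h^2 - 4.41*h - 6.3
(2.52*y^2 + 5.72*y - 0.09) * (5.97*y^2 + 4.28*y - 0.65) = 15.0444*y^4 + 44.934*y^3 + 22.3063*y^2 - 4.1032*y + 0.0585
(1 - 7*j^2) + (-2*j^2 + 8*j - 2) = -9*j^2 + 8*j - 1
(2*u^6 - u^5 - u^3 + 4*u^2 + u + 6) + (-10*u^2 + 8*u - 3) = 2*u^6 - u^5 - u^3 - 6*u^2 + 9*u + 3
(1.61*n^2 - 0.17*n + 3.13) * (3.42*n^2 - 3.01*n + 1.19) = 5.5062*n^4 - 5.4275*n^3 + 13.1322*n^2 - 9.6236*n + 3.7247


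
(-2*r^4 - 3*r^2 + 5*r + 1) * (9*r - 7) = -18*r^5 + 14*r^4 - 27*r^3 + 66*r^2 - 26*r - 7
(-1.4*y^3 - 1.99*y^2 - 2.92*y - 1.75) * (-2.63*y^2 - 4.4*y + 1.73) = 3.682*y^5 + 11.3937*y^4 + 14.0136*y^3 + 14.0078*y^2 + 2.6484*y - 3.0275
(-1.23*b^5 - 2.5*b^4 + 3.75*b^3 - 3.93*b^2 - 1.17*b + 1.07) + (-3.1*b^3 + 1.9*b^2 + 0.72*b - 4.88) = -1.23*b^5 - 2.5*b^4 + 0.65*b^3 - 2.03*b^2 - 0.45*b - 3.81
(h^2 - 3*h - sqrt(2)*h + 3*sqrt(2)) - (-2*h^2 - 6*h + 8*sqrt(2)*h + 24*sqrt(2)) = 3*h^2 - 9*sqrt(2)*h + 3*h - 21*sqrt(2)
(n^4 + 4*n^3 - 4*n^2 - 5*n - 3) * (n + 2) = n^5 + 6*n^4 + 4*n^3 - 13*n^2 - 13*n - 6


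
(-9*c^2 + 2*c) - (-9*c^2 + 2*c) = 0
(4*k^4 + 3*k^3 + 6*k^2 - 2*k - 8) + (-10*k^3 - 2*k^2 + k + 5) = 4*k^4 - 7*k^3 + 4*k^2 - k - 3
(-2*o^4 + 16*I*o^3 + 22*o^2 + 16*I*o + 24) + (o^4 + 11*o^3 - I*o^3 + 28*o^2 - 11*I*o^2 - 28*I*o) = -o^4 + 11*o^3 + 15*I*o^3 + 50*o^2 - 11*I*o^2 - 12*I*o + 24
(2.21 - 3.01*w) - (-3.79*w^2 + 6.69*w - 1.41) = 3.79*w^2 - 9.7*w + 3.62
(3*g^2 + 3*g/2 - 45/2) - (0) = 3*g^2 + 3*g/2 - 45/2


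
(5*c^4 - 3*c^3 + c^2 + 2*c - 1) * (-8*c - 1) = -40*c^5 + 19*c^4 - 5*c^3 - 17*c^2 + 6*c + 1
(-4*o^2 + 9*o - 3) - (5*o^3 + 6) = -5*o^3 - 4*o^2 + 9*o - 9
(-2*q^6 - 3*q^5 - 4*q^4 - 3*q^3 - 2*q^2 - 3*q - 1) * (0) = 0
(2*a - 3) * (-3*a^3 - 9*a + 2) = -6*a^4 + 9*a^3 - 18*a^2 + 31*a - 6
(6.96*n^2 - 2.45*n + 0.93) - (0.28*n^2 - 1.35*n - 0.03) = 6.68*n^2 - 1.1*n + 0.96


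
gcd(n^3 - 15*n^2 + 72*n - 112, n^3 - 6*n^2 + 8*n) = n - 4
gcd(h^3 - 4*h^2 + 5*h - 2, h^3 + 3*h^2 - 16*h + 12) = h^2 - 3*h + 2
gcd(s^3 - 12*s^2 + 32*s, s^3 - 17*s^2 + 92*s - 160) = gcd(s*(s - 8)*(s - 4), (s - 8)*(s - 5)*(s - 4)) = s^2 - 12*s + 32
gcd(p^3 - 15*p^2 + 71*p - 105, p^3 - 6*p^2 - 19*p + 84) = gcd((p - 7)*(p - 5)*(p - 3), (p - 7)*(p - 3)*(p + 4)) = p^2 - 10*p + 21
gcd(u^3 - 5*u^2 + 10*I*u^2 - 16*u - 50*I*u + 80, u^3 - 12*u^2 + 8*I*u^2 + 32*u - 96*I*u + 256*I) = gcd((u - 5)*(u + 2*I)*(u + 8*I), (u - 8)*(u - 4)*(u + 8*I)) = u + 8*I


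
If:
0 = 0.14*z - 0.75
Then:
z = 5.36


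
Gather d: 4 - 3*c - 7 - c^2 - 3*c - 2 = -c^2 - 6*c - 5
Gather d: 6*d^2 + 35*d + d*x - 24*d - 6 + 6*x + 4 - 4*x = 6*d^2 + d*(x + 11) + 2*x - 2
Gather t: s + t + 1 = s + t + 1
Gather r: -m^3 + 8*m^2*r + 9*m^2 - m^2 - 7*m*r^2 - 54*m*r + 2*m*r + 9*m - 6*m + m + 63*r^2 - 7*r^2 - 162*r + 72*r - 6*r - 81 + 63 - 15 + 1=-m^3 + 8*m^2 + 4*m + r^2*(56 - 7*m) + r*(8*m^2 - 52*m - 96) - 32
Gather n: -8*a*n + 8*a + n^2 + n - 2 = 8*a + n^2 + n*(1 - 8*a) - 2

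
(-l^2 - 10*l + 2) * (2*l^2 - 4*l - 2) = -2*l^4 - 16*l^3 + 46*l^2 + 12*l - 4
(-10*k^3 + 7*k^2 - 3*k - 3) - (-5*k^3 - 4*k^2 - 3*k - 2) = -5*k^3 + 11*k^2 - 1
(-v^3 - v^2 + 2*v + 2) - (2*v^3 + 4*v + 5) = -3*v^3 - v^2 - 2*v - 3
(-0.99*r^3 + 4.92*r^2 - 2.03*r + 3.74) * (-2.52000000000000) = 2.4948*r^3 - 12.3984*r^2 + 5.1156*r - 9.4248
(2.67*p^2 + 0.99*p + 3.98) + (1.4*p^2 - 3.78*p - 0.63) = 4.07*p^2 - 2.79*p + 3.35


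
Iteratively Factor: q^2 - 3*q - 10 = (q - 5)*(q + 2)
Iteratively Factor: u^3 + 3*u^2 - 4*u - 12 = (u + 3)*(u^2 - 4) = (u - 2)*(u + 3)*(u + 2)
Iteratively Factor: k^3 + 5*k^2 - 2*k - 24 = (k - 2)*(k^2 + 7*k + 12) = (k - 2)*(k + 3)*(k + 4)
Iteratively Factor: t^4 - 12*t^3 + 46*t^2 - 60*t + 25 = (t - 1)*(t^3 - 11*t^2 + 35*t - 25) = (t - 5)*(t - 1)*(t^2 - 6*t + 5) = (t - 5)^2*(t - 1)*(t - 1)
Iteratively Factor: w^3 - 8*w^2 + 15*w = (w - 3)*(w^2 - 5*w) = (w - 5)*(w - 3)*(w)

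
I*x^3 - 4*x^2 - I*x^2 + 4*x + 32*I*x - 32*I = (x - 4*I)*(x + 8*I)*(I*x - I)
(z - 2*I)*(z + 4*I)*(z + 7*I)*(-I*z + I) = -I*z^4 + 9*z^3 + I*z^3 - 9*z^2 + 6*I*z^2 + 56*z - 6*I*z - 56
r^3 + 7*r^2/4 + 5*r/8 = r*(r + 1/2)*(r + 5/4)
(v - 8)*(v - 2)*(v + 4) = v^3 - 6*v^2 - 24*v + 64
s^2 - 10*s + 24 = (s - 6)*(s - 4)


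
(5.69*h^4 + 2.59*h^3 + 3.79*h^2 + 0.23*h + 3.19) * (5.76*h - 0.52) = 32.7744*h^5 + 11.9596*h^4 + 20.4836*h^3 - 0.646*h^2 + 18.2548*h - 1.6588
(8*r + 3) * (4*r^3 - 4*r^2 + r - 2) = 32*r^4 - 20*r^3 - 4*r^2 - 13*r - 6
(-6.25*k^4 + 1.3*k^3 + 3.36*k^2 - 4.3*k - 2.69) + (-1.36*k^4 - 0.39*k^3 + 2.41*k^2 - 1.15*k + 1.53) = -7.61*k^4 + 0.91*k^3 + 5.77*k^2 - 5.45*k - 1.16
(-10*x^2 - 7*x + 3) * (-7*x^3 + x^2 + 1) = 70*x^5 + 39*x^4 - 28*x^3 - 7*x^2 - 7*x + 3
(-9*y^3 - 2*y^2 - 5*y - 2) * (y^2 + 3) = -9*y^5 - 2*y^4 - 32*y^3 - 8*y^2 - 15*y - 6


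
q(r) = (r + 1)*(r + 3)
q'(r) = 2*r + 4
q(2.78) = 21.85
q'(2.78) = 9.56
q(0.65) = 6.02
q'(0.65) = 5.30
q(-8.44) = 40.47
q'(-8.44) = -12.88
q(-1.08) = -0.15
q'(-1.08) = 1.84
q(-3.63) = 1.66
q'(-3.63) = -3.26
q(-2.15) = -0.98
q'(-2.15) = -0.30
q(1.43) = 10.76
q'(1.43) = 6.86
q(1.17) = 9.05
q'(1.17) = 6.34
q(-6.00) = 15.00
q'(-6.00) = -8.00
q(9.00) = 120.00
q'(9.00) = 22.00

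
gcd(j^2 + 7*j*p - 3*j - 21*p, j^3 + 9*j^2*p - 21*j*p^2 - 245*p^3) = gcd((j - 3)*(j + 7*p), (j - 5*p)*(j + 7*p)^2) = j + 7*p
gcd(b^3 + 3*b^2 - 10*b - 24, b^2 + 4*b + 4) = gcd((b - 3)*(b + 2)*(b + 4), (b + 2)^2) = b + 2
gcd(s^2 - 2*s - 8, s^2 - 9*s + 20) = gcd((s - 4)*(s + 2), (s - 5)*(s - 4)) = s - 4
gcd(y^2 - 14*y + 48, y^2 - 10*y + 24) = y - 6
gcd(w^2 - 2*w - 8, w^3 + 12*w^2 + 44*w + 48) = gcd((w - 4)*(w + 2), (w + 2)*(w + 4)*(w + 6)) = w + 2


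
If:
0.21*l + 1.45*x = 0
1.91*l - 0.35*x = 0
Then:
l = 0.00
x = 0.00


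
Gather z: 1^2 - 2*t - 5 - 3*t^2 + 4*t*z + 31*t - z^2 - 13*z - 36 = -3*t^2 + 29*t - z^2 + z*(4*t - 13) - 40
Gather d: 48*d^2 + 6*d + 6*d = 48*d^2 + 12*d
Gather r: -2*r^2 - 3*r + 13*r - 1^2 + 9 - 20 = -2*r^2 + 10*r - 12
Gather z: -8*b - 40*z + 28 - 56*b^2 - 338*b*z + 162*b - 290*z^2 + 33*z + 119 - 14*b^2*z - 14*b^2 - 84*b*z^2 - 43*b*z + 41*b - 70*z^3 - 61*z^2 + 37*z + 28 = -70*b^2 + 195*b - 70*z^3 + z^2*(-84*b - 351) + z*(-14*b^2 - 381*b + 30) + 175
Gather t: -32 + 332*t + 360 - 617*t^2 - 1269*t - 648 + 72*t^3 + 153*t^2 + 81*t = 72*t^3 - 464*t^2 - 856*t - 320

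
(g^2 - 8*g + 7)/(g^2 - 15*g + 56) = (g - 1)/(g - 8)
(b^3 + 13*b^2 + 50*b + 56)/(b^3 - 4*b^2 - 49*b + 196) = (b^2 + 6*b + 8)/(b^2 - 11*b + 28)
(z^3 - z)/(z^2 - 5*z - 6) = z*(z - 1)/(z - 6)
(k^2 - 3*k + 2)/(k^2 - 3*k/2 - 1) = 2*(k - 1)/(2*k + 1)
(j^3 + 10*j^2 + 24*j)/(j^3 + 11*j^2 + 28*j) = (j + 6)/(j + 7)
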